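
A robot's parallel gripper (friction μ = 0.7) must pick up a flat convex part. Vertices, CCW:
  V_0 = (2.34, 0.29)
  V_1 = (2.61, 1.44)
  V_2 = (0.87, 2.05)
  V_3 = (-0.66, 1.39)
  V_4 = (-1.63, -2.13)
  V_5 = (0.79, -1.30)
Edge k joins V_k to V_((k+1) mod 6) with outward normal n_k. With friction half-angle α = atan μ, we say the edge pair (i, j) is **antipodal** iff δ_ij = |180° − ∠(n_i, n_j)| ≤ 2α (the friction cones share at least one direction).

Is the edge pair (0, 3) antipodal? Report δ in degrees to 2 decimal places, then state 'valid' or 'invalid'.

δ = 2.19°, valid

α = atan 0.7 = 34.99°;  2α = 69.98°
edge 0: e_0 = (+0.27, +1.15);  n_0 = (+0.9735, -0.2286)
edge 3: e_3 = (-0.97, -3.52);  n_3 = (-0.9641, +0.2657)
∠(n_0, n_3) = 177.81°
δ = |180° − 177.81°| = 2.19°
2.19° ≤ 2α = 69.98°  →  valid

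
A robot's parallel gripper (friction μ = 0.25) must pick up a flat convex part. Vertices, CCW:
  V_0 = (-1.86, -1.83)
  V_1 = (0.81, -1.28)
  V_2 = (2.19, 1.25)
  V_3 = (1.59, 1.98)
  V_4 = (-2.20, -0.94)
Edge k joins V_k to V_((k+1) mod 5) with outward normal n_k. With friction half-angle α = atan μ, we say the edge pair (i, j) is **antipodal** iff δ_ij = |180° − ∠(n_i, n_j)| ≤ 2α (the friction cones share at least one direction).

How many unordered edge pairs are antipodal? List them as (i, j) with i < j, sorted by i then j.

count = 3; pairs: (0,3), (1,3), (2,4)

α = atan 0.25 = 14.04°;  2α = 28.07°
n_0 = (+0.2018, -0.9794)
n_1 = (+0.8779, -0.4789)
n_2 = (+0.7725, +0.6350)
n_3 = (-0.6103, +0.7922)
n_4 = (-0.9342, -0.3569)
  (0,1): δ = 130.25°  ·
  (0,2): δ = 62.22°  ·
  (0,3): δ = 25.97°  ✓
  (0,4): δ = 99.27°  ·
  (1,2): δ = 111.97°  ·
  (1,3): δ = 23.78°  ✓
  (1,4): δ = 49.52°  ·
  (2,3): δ = 91.80°  ·
  (2,4): δ = 18.51°  ✓
  (3,4): δ = 106.70°  ·
antipodal pairs: 3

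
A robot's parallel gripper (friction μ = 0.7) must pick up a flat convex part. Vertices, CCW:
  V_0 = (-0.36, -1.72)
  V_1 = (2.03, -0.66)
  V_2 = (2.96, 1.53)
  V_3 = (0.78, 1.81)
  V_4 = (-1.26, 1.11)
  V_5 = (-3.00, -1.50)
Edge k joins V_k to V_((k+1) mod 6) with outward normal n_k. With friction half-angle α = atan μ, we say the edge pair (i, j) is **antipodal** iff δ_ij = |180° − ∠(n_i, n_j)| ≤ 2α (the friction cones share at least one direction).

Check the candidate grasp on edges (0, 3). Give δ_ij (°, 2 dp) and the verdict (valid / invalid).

α = atan 0.7 = 34.99°;  2α = 69.98°
edge 0: e_0 = (+2.39, +1.06);  n_0 = (+0.4054, -0.9141)
edge 3: e_3 = (-2.04, -0.70);  n_3 = (-0.3246, +0.9459)
∠(n_0, n_3) = 175.02°
δ = |180° − 175.02°| = 4.98°
4.98° ≤ 2α = 69.98°  →  valid

δ = 4.98°, valid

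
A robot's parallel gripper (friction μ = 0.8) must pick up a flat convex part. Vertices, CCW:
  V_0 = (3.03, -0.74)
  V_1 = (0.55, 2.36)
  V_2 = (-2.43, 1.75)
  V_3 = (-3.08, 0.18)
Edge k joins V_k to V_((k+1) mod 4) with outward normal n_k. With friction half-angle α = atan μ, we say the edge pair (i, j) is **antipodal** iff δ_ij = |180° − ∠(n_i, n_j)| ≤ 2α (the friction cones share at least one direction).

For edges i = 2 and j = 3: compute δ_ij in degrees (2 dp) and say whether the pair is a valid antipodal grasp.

α = atan 0.8 = 38.66°;  2α = 77.32°
edge 2: e_2 = (-0.65, -1.57);  n_2 = (-0.9239, +0.3825)
edge 3: e_3 = (+6.11, -0.92);  n_3 = (-0.1489, -0.9889)
∠(n_2, n_3) = 103.93°
δ = |180° − 103.93°| = 76.07°
76.07° ≤ 2α = 77.32°  →  valid

δ = 76.07°, valid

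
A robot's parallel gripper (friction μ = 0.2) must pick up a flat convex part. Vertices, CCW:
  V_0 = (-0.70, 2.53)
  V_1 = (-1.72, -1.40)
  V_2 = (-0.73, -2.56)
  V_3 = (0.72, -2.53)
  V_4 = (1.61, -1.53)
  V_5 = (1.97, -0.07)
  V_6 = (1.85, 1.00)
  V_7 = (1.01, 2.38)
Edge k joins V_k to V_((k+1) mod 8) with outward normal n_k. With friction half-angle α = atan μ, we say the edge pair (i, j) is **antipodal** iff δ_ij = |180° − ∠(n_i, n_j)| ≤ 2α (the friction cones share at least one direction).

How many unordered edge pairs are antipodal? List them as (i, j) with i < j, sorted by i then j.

α = atan 0.2 = 11.31°;  2α = 22.62°
n_0 = (-0.9679, +0.2512)
n_1 = (-0.7606, -0.6492)
n_2 = (+0.0207, -0.9998)
n_3 = (+0.7470, -0.6648)
n_4 = (+0.9709, -0.2394)
n_5 = (+0.9938, +0.1115)
n_6 = (+0.8542, +0.5199)
n_7 = (+0.0874, +0.9962)
  (0,1): δ = 124.97°  ·
  (0,2): δ = 74.27°  ·
  (0,3): δ = 27.12°  ·
  (0,4): δ = 0.70°  ✓
  (0,5): δ = 20.95°  ✓
  (0,6): δ = 45.88°  ·
  (0,7): δ = 99.54°  ·
  (1,2): δ = 129.29°  ·
  (1,3): δ = 82.15°  ·
  (1,4): δ = 54.33°  ·
  (1,5): δ = 34.08°  ·
  (1,6): δ = 9.15°  ✓
  (1,7): δ = 44.51°  ·
  (2,3): δ = 132.85°  ·
  (2,4): δ = 105.04°  ·
  (2,5): δ = 84.79°  ·
  (2,6): δ = 59.86°  ·
  (2,7): δ = 6.20°  ✓
  (3,4): δ = 152.18°  ·
  (3,5): δ = 131.93°  ·
  (3,6): δ = 107.00°  ·
  (3,7): δ = 53.34°  ·
  (4,5): δ = 159.75°  ·
  (4,6): δ = 134.82°  ·
  (4,7): δ = 81.16°  ·
  (5,6): δ = 155.07°  ·
  (5,7): δ = 101.41°  ·
  (6,7): δ = 126.34°  ·
antipodal pairs: 4

count = 4; pairs: (0,4), (0,5), (1,6), (2,7)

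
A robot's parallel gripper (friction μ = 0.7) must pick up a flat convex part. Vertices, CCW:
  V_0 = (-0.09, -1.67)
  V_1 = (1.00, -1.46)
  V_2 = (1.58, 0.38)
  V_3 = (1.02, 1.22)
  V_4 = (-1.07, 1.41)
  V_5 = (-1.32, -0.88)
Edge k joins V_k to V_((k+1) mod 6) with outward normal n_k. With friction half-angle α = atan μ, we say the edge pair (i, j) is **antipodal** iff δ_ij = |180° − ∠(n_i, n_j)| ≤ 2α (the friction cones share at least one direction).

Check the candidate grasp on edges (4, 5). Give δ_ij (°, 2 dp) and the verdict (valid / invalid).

δ = 116.48°, invalid

α = atan 0.7 = 34.99°;  2α = 69.98°
edge 4: e_4 = (-0.25, -2.29);  n_4 = (-0.9941, +0.1085)
edge 5: e_5 = (+1.23, -0.79);  n_5 = (-0.5404, -0.8414)
∠(n_4, n_5) = 63.52°
δ = |180° − 63.52°| = 116.48°
116.48° > 2α = 69.98°  →  invalid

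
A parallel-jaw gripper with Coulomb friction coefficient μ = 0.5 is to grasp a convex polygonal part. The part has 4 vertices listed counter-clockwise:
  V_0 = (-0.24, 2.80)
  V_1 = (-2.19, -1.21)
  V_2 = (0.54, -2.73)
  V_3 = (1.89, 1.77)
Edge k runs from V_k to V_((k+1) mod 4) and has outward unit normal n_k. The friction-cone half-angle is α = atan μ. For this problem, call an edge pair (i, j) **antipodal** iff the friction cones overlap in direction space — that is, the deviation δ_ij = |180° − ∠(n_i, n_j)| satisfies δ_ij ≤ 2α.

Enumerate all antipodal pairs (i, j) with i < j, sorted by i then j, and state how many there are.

count = 2; pairs: (0,2), (1,3)

α = atan 0.5 = 26.57°;  2α = 53.13°
n_0 = (-0.8993, +0.4373)
n_1 = (-0.4865, -0.8737)
n_2 = (+0.9578, -0.2873)
n_3 = (+0.4353, +0.9003)
  (0,1): δ = 93.18°  ·
  (0,2): δ = 9.23°  ✓
  (0,3): δ = 90.13°  ·
  (1,2): δ = 77.59°  ·
  (1,3): δ = 3.30°  ✓
  (2,3): δ = 99.11°  ·
antipodal pairs: 2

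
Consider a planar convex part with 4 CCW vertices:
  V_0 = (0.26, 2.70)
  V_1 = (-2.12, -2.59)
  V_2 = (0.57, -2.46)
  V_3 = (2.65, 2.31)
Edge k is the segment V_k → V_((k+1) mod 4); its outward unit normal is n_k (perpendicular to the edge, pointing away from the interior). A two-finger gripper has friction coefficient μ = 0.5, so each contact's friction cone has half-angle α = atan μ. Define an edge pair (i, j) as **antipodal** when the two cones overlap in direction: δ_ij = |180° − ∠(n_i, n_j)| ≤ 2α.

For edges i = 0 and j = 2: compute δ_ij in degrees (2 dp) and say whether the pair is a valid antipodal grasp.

δ = 0.66°, valid

α = atan 0.5 = 26.57°;  2α = 53.13°
edge 0: e_0 = (-2.38, -5.29);  n_0 = (-0.9120, +0.4103)
edge 2: e_2 = (+2.08, +4.77);  n_2 = (+0.9166, -0.3997)
∠(n_0, n_2) = 179.34°
δ = |180° − 179.34°| = 0.66°
0.66° ≤ 2α = 53.13°  →  valid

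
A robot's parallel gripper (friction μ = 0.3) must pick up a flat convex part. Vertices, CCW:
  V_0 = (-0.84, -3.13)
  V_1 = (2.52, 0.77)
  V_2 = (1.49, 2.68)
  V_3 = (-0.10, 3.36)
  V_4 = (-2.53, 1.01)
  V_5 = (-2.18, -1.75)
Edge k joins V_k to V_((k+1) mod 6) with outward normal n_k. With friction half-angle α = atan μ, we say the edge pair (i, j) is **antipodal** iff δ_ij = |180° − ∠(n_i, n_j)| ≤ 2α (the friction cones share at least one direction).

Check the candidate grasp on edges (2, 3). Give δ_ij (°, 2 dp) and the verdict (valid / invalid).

α = atan 0.3 = 16.70°;  2α = 33.40°
edge 2: e_2 = (-1.59, +0.68);  n_2 = (+0.3932, +0.9194)
edge 3: e_3 = (-2.43, -2.35);  n_3 = (-0.6952, +0.7188)
∠(n_2, n_3) = 67.20°
δ = |180° − 67.20°| = 112.80°
112.80° > 2α = 33.40°  →  invalid

δ = 112.80°, invalid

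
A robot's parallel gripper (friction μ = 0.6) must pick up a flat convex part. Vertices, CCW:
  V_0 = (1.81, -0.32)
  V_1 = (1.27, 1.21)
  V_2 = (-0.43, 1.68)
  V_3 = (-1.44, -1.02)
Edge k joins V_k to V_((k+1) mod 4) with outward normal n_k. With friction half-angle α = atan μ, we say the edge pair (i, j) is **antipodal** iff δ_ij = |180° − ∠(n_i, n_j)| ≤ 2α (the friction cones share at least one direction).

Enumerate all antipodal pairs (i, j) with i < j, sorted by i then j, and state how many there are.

count = 3; pairs: (0,2), (1,3), (2,3)

α = atan 0.6 = 30.96°;  2α = 61.93°
n_0 = (+0.9430, +0.3328)
n_1 = (+0.2665, +0.9638)
n_2 = (-0.9366, +0.3504)
n_3 = (+0.2106, -0.9776)
  (0,1): δ = 124.89°  ·
  (0,2): δ = 39.95°  ✓
  (0,3): δ = 82.71°  ·
  (1,2): δ = 95.05°  ·
  (1,3): δ = 27.61°  ✓
  (2,3): δ = 57.34°  ✓
antipodal pairs: 3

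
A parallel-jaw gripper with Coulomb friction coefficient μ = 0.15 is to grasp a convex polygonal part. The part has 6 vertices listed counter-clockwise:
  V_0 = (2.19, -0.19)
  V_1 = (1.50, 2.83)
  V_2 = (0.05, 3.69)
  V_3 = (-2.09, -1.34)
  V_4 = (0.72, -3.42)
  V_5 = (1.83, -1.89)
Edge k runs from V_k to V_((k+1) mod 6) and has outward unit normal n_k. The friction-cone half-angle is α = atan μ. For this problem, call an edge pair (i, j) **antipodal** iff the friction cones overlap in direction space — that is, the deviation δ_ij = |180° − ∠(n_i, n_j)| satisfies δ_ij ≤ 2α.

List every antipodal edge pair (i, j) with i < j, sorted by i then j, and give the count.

α = atan 0.15 = 8.53°;  2α = 17.06°
n_0 = (+0.9749, +0.2227)
n_1 = (+0.5101, +0.8601)
n_2 = (-0.9202, +0.3915)
n_3 = (-0.5950, -0.8038)
n_4 = (+0.8094, -0.5872)
n_5 = (+0.9783, -0.2072)
  (0,1): δ = 133.54°  ·
  (0,2): δ = 35.92°  ·
  (0,3): δ = 40.62°  ·
  (0,4): δ = 131.17°  ·
  (0,5): δ = 155.17°  ·
  (1,2): δ = 82.37°  ·
  (1,3): δ = 5.84°  ✓
  (1,4): δ = 84.71°  ·
  (1,5): δ = 108.72°  ·
  (2,3): δ = 103.46°  ·
  (2,4): δ = 12.91°  ✓
  (2,5): δ = 11.09°  ✓
  (3,4): δ = 89.45°  ·
  (3,5): δ = 65.45°  ·
  (4,5): δ = 156.00°  ·
antipodal pairs: 3

count = 3; pairs: (1,3), (2,4), (2,5)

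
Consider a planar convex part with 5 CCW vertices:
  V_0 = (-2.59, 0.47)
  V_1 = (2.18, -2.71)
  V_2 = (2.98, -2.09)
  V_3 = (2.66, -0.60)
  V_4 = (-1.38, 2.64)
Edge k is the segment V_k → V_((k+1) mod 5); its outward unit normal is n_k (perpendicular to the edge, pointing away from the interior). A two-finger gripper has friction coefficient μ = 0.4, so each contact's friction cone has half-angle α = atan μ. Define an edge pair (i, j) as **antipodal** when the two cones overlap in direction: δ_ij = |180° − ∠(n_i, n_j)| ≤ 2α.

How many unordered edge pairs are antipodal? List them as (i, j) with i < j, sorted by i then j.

count = 3; pairs: (0,3), (1,4), (2,4)

α = atan 0.4 = 21.80°;  2α = 43.60°
n_0 = (-0.5547, -0.8321)
n_1 = (+0.6126, -0.7904)
n_2 = (+0.9777, +0.2100)
n_3 = (+0.6256, +0.7801)
n_4 = (-0.8734, +0.4870)
  (0,1): δ = 108.53°  ·
  (0,2): δ = 44.19°  ·
  (0,3): δ = 5.04°  ✓
  (0,4): δ = 94.55°  ·
  (1,2): δ = 115.65°  ·
  (1,3): δ = 76.50°  ·
  (1,4): δ = 23.08°  ✓
  (2,3): δ = 140.85°  ·
  (2,4): δ = 41.27°  ✓
  (3,4): δ = 80.42°  ·
antipodal pairs: 3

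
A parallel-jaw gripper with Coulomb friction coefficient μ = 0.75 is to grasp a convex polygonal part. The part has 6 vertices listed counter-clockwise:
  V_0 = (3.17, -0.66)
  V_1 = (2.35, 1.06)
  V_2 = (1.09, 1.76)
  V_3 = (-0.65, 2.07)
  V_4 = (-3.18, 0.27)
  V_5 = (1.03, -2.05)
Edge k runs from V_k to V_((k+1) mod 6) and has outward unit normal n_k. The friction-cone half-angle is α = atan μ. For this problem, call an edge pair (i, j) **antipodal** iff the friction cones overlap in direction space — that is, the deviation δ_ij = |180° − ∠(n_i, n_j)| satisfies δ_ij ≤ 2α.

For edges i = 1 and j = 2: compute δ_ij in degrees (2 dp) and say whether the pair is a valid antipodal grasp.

δ = 161.05°, invalid

α = atan 0.75 = 36.87°;  2α = 73.74°
edge 1: e_1 = (-1.26, +0.70);  n_1 = (+0.4856, +0.8742)
edge 2: e_2 = (-1.74, +0.31);  n_2 = (+0.1754, +0.9845)
∠(n_1, n_2) = 18.95°
δ = |180° − 18.95°| = 161.05°
161.05° > 2α = 73.74°  →  invalid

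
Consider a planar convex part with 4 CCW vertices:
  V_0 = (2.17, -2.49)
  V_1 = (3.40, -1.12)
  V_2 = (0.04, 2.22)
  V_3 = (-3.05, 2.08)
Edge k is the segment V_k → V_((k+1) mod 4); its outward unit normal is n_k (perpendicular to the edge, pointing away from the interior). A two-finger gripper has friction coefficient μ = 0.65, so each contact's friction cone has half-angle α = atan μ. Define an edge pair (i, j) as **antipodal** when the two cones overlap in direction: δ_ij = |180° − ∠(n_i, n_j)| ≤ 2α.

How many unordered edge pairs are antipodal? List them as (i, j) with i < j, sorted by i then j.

count = 3; pairs: (0,2), (1,3), (2,3)

α = atan 0.65 = 33.02°;  2α = 66.05°
n_0 = (+0.7441, -0.6681)
n_1 = (+0.7050, +0.7092)
n_2 = (-0.0453, +0.9990)
n_3 = (-0.6587, -0.7524)
  (0,1): δ = 92.91°  ·
  (0,2): δ = 45.49°  ✓
  (0,3): δ = 90.72°  ·
  (1,2): δ = 132.58°  ·
  (1,3): δ = 3.63°  ✓
  (2,3): δ = 43.80°  ✓
antipodal pairs: 3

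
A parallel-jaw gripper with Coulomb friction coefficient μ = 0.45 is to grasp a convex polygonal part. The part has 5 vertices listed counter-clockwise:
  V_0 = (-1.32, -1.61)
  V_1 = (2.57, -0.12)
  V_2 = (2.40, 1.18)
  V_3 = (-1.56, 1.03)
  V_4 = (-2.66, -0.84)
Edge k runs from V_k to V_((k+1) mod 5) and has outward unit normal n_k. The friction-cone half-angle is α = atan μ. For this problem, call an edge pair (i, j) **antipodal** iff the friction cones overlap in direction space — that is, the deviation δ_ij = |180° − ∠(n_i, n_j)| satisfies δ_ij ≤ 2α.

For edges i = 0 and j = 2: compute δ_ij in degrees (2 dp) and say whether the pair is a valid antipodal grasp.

δ = 18.79°, valid

α = atan 0.45 = 24.23°;  2α = 48.46°
edge 0: e_0 = (+3.89, +1.49);  n_0 = (+0.3577, -0.9338)
edge 2: e_2 = (-3.96, -0.15);  n_2 = (-0.0379, +0.9993)
∠(n_0, n_2) = 161.21°
δ = |180° − 161.21°| = 18.79°
18.79° ≤ 2α = 48.46°  →  valid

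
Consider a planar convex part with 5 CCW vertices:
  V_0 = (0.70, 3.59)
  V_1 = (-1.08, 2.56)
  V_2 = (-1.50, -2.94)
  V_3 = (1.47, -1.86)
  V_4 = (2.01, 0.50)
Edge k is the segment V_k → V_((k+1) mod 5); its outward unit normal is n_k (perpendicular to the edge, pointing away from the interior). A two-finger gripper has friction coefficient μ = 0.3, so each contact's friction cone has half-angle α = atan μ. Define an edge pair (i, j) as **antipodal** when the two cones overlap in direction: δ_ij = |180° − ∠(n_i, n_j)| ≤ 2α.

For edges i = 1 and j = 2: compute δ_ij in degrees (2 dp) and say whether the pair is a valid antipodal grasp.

δ = 65.65°, invalid

α = atan 0.3 = 16.70°;  2α = 33.40°
edge 1: e_1 = (-0.42, -5.50);  n_1 = (-0.9971, +0.0761)
edge 2: e_2 = (+2.97, +1.08);  n_2 = (+0.3417, -0.9398)
∠(n_1, n_2) = 114.35°
δ = |180° − 114.35°| = 65.65°
65.65° > 2α = 33.40°  →  invalid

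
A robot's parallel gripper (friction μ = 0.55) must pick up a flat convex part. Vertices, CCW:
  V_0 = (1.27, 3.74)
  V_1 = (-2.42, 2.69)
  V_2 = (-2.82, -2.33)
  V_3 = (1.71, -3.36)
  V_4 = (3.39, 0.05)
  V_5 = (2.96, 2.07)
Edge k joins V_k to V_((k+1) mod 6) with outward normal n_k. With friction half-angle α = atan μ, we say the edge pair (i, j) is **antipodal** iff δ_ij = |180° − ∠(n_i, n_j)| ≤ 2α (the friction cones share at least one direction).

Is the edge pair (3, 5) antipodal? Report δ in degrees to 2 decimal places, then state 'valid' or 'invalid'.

α = atan 0.55 = 28.81°;  2α = 57.62°
edge 3: e_3 = (+1.68, +3.41);  n_3 = (+0.8970, -0.4419)
edge 5: e_5 = (-1.69, +1.67);  n_5 = (+0.7029, +0.7113)
∠(n_3, n_5) = 71.57°
δ = |180° − 71.57°| = 108.43°
108.43° > 2α = 57.62°  →  invalid

δ = 108.43°, invalid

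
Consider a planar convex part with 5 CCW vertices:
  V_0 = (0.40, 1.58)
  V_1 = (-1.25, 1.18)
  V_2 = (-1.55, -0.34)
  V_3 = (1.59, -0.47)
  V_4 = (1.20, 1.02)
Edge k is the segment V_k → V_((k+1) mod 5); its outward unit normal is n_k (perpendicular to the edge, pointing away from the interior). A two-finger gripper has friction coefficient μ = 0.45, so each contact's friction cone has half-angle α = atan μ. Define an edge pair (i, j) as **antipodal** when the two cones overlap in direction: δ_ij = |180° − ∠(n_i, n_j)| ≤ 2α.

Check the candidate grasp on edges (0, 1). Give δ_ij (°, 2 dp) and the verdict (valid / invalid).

δ = 114.79°, invalid

α = atan 0.45 = 24.23°;  2α = 48.46°
edge 0: e_0 = (-1.65, -0.40);  n_0 = (-0.2356, +0.9719)
edge 1: e_1 = (-0.30, -1.52);  n_1 = (-0.9811, +0.1936)
∠(n_0, n_1) = 65.21°
δ = |180° − 65.21°| = 114.79°
114.79° > 2α = 48.46°  →  invalid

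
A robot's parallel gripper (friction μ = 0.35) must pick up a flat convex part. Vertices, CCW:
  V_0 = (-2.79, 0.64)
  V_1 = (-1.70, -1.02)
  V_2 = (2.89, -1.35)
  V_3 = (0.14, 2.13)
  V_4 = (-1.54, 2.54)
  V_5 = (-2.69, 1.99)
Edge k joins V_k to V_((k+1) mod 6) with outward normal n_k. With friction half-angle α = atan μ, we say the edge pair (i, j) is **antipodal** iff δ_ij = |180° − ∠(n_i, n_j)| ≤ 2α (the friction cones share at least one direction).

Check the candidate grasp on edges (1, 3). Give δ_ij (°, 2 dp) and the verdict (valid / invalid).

δ = 9.60°, valid

α = atan 0.35 = 19.29°;  2α = 38.58°
edge 1: e_1 = (+4.59, -0.33);  n_1 = (-0.0717, -0.9974)
edge 3: e_3 = (-1.68, +0.41);  n_3 = (+0.2371, +0.9715)
∠(n_1, n_3) = 170.40°
δ = |180° − 170.40°| = 9.60°
9.60° ≤ 2α = 38.58°  →  valid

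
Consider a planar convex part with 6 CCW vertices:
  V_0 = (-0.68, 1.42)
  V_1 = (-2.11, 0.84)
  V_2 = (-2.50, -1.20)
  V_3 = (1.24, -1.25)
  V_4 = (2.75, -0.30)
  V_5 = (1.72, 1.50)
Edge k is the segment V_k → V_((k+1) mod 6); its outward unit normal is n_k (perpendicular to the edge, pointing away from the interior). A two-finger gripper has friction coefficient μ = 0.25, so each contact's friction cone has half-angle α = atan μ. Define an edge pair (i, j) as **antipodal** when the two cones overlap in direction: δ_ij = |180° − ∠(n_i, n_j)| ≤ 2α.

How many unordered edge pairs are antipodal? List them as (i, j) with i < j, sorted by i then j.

α = atan 0.25 = 14.04°;  2α = 28.07°
n_0 = (-0.3759, +0.9267)
n_1 = (-0.9822, +0.1878)
n_2 = (-0.0134, -0.9999)
n_3 = (+0.5325, -0.8464)
n_4 = (+0.8679, +0.4967)
n_5 = (-0.0333, +0.9994)
  (0,1): δ = 122.90°  ·
  (0,2): δ = 22.84°  ✓
  (0,3): δ = 10.10°  ✓
  (0,4): δ = 97.70°  ·
  (0,5): δ = 159.83°  ·
  (1,2): δ = 79.94°  ·
  (1,3): δ = 47.00°  ·
  (1,4): δ = 40.60°  ·
  (1,5): δ = 102.73°  ·
  (2,3): δ = 147.06°  ·
  (2,4): δ = 59.45°  ·
  (2,5): δ = 2.68°  ✓
  (3,4): δ = 92.40°  ·
  (3,5): δ = 30.27°  ·
  (4,5): δ = 117.87°  ·
antipodal pairs: 3

count = 3; pairs: (0,2), (0,3), (2,5)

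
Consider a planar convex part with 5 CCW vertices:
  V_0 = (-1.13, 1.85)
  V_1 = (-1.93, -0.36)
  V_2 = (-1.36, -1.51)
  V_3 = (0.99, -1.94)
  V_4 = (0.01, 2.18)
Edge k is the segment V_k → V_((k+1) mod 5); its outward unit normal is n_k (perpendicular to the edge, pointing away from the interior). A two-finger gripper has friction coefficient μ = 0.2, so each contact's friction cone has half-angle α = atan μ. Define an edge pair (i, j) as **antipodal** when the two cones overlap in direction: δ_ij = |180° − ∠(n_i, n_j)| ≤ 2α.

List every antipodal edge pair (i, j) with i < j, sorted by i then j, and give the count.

α = atan 0.2 = 11.31°;  2α = 22.62°
n_0 = (-0.9403, +0.3404)
n_1 = (-0.8960, -0.4441)
n_2 = (-0.1800, -0.9837)
n_3 = (+0.9729, +0.2314)
n_4 = (-0.2781, +0.9606)
  (0,1): δ = 133.73°  ·
  (0,2): δ = 80.47°  ·
  (0,3): δ = 33.28°  ·
  (0,4): δ = 126.04°  ·
  (1,2): δ = 126.73°  ·
  (1,3): δ = 12.99°  ✓
  (1,4): δ = 79.78°  ·
  (2,3): δ = 66.25°  ·
  (2,4): δ = 26.51°  ·
  (3,4): δ = 87.24°  ·
antipodal pairs: 1

count = 1; pairs: (1,3)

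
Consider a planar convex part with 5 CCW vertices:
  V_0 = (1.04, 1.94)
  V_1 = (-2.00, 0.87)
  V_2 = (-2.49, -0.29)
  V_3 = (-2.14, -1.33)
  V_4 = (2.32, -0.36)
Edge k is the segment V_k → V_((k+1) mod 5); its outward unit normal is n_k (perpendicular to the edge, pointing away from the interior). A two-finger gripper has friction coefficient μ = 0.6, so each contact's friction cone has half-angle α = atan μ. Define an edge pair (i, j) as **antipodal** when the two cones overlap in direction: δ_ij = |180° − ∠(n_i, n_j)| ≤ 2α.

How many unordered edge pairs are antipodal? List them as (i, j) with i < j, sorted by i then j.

count = 4; pairs: (0,3), (1,3), (1,4), (2,4)

α = atan 0.6 = 30.96°;  2α = 61.93°
n_0 = (-0.3320, +0.9433)
n_1 = (-0.9212, +0.3891)
n_2 = (-0.9478, -0.3190)
n_3 = (+0.2125, -0.9772)
n_4 = (+0.8738, +0.4863)
  (0,1): δ = 132.29°  ·
  (0,2): δ = 90.79°  ·
  (0,3): δ = 7.12°  ✓
  (0,4): δ = 99.71°  ·
  (1,2): δ = 138.50°  ·
  (1,3): δ = 54.83°  ✓
  (1,4): δ = 52.00°  ✓
  (2,3): δ = 96.33°  ·
  (2,4): δ = 10.50°  ✓
  (3,4): δ = 73.17°  ·
antipodal pairs: 4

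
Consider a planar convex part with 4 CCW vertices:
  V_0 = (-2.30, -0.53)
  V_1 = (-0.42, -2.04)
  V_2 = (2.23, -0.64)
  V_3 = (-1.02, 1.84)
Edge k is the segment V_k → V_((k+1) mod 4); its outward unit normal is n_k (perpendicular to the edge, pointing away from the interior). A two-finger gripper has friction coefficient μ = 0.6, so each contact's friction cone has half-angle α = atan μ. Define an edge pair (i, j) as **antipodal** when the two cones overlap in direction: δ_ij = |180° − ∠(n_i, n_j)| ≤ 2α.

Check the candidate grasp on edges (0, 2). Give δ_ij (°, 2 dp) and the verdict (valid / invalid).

δ = 1.42°, valid

α = atan 0.6 = 30.96°;  2α = 61.93°
edge 0: e_0 = (+1.88, -1.51);  n_0 = (-0.6262, -0.7797)
edge 2: e_2 = (-3.25, +2.48);  n_2 = (+0.6066, +0.7950)
∠(n_0, n_2) = 178.58°
δ = |180° − 178.58°| = 1.42°
1.42° ≤ 2α = 61.93°  →  valid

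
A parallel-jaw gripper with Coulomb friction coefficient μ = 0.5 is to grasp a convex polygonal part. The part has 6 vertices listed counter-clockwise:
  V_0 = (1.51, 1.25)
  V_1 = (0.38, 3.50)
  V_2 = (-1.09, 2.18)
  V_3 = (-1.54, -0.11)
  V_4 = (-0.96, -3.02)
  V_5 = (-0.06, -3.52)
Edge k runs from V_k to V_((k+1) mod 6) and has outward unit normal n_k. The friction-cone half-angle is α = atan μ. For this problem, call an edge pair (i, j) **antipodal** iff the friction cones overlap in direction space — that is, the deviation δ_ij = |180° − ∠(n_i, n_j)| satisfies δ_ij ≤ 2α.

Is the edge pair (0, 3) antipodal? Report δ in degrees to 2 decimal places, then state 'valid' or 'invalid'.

δ = 15.39°, valid

α = atan 0.5 = 26.57°;  2α = 53.13°
edge 0: e_0 = (-1.13, +2.25);  n_0 = (+0.8936, +0.4488)
edge 3: e_3 = (+0.58, -2.91);  n_3 = (-0.9807, -0.1955)
∠(n_0, n_3) = 164.61°
δ = |180° − 164.61°| = 15.39°
15.39° ≤ 2α = 53.13°  →  valid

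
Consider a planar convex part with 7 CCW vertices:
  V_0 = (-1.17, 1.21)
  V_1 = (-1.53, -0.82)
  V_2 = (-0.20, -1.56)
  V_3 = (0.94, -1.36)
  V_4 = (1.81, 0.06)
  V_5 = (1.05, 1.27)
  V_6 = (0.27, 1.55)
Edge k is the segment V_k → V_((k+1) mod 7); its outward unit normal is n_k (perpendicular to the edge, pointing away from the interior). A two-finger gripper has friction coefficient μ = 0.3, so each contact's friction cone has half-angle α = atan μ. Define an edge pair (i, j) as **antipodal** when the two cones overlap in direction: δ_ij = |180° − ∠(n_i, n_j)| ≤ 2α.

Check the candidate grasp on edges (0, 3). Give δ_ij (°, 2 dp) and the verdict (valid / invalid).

δ = 21.44°, valid

α = atan 0.3 = 16.70°;  2α = 33.40°
edge 0: e_0 = (-0.36, -2.03);  n_0 = (-0.9846, +0.1746)
edge 3: e_3 = (+0.87, +1.42);  n_3 = (+0.8527, -0.5224)
∠(n_0, n_3) = 158.56°
δ = |180° − 158.56°| = 21.44°
21.44° ≤ 2α = 33.40°  →  valid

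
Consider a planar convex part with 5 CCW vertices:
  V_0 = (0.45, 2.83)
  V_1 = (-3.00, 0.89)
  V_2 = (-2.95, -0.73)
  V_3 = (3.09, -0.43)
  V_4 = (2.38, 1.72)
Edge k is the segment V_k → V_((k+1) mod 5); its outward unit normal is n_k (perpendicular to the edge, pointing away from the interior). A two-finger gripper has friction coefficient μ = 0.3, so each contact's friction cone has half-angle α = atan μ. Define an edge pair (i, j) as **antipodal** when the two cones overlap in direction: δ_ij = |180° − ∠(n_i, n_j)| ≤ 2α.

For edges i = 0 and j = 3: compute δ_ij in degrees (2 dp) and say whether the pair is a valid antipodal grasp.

δ = 78.93°, invalid

α = atan 0.3 = 16.70°;  2α = 33.40°
edge 0: e_0 = (-3.45, -1.94);  n_0 = (-0.4901, +0.8716)
edge 3: e_3 = (-0.71, +2.15);  n_3 = (+0.9496, +0.3136)
∠(n_0, n_3) = 101.07°
δ = |180° − 101.07°| = 78.93°
78.93° > 2α = 33.40°  →  invalid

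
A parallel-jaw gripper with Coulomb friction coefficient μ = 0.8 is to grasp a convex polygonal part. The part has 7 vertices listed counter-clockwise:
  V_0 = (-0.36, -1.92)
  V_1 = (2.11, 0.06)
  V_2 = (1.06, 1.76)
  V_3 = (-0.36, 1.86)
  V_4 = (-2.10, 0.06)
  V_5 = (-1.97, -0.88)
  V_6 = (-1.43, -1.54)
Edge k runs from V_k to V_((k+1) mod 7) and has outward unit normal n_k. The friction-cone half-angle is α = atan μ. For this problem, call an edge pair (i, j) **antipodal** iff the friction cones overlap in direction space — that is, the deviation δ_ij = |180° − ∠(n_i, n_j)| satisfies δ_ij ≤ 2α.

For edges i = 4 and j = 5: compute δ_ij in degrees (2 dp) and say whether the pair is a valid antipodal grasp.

δ = 148.58°, invalid

α = atan 0.8 = 38.66°;  2α = 77.32°
edge 4: e_4 = (+0.13, -0.94);  n_4 = (-0.9906, -0.1370)
edge 5: e_5 = (+0.54, -0.66);  n_5 = (-0.7740, -0.6332)
∠(n_4, n_5) = 31.42°
δ = |180° − 31.42°| = 148.58°
148.58° > 2α = 77.32°  →  invalid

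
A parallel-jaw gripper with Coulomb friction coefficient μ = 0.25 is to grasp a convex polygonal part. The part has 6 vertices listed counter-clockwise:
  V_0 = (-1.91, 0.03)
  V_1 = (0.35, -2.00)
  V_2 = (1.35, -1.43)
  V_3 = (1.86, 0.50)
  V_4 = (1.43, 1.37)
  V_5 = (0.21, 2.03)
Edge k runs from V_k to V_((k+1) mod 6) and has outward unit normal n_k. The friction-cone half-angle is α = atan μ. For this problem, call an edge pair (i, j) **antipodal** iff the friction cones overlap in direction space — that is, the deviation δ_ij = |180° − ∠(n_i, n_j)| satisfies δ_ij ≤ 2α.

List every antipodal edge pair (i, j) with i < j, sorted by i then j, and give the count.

α = atan 0.25 = 14.04°;  2α = 28.07°
n_0 = (-0.6682, -0.7439)
n_1 = (+0.4952, -0.8688)
n_2 = (+0.9668, -0.2555)
n_3 = (+0.8965, +0.4431)
n_4 = (+0.4758, +0.8795)
n_5 = (-0.6862, +0.7274)
  (0,1): δ = 108.39°  ·
  (0,2): δ = 62.87°  ·
  (0,3): δ = 21.77°  ✓
  (0,4): δ = 13.52°  ✓
  (0,5): δ = 85.26°  ·
  (1,2): δ = 134.49°  ·
  (1,3): δ = 93.38°  ·
  (1,4): δ = 58.10°  ·
  (1,5): δ = 13.65°  ✓
  (2,3): δ = 138.90°  ·
  (2,4): δ = 103.61°  ·
  (2,5): δ = 31.87°  ·
  (3,4): δ = 144.71°  ·
  (3,5): δ = 72.97°  ·
  (4,5): δ = 108.26°  ·
antipodal pairs: 3

count = 3; pairs: (0,3), (0,4), (1,5)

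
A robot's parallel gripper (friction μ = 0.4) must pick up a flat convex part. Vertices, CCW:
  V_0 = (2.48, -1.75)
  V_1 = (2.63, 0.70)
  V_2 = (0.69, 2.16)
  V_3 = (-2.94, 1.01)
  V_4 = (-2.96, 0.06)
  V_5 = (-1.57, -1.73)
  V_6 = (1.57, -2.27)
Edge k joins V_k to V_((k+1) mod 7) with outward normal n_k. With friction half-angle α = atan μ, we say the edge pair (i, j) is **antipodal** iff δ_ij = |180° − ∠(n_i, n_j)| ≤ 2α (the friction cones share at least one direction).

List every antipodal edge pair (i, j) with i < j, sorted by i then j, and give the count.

α = atan 0.4 = 21.80°;  2α = 43.60°
n_0 = (+0.9981, -0.0611)
n_1 = (+0.6013, +0.7990)
n_2 = (-0.3020, +0.9533)
n_3 = (-0.9998, +0.0210)
n_4 = (-0.7898, -0.6133)
n_5 = (-0.1695, -0.9855)
n_6 = (+0.4961, -0.8682)
  (0,1): δ = 123.46°  ·
  (0,2): δ = 68.92°  ·
  (0,3): δ = 2.30°  ✓
  (0,4): δ = 41.33°  ✓
  (0,5): δ = 83.75°  ·
  (0,6): δ = 123.25°  ·
  (1,2): δ = 125.46°  ·
  (1,3): δ = 54.24°  ·
  (1,4): δ = 15.21°  ✓
  (1,5): δ = 27.21°  ✓
  (1,6): δ = 66.71°  ·
  (2,3): δ = 108.78°  ·
  (2,4): δ = 69.75°  ·
  (2,5): δ = 27.34°  ✓
  (2,6): δ = 12.17°  ✓
  (3,4): δ = 140.96°  ·
  (3,5): δ = 98.55°  ·
  (3,6): δ = 59.05°  ·
  (4,5): δ = 137.59°  ·
  (4,6): δ = 98.09°  ·
  (5,6): δ = 140.50°  ·
antipodal pairs: 6

count = 6; pairs: (0,3), (0,4), (1,4), (1,5), (2,5), (2,6)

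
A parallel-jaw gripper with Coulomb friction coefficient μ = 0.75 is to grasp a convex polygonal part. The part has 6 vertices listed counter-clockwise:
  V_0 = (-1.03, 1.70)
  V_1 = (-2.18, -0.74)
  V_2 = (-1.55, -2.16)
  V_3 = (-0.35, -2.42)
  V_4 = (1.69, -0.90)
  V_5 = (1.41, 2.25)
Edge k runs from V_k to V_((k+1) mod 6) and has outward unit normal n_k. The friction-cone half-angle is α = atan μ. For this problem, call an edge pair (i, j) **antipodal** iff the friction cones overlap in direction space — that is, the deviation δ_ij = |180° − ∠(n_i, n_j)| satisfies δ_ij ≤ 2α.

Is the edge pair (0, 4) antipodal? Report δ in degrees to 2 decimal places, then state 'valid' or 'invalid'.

α = atan 0.75 = 36.87°;  2α = 73.74°
edge 0: e_0 = (-1.15, -2.44);  n_0 = (-0.9046, +0.4263)
edge 4: e_4 = (-0.28, +3.15);  n_4 = (+0.9961, +0.0885)
∠(n_0, n_4) = 149.69°
δ = |180° − 149.69°| = 30.31°
30.31° ≤ 2α = 73.74°  →  valid

δ = 30.31°, valid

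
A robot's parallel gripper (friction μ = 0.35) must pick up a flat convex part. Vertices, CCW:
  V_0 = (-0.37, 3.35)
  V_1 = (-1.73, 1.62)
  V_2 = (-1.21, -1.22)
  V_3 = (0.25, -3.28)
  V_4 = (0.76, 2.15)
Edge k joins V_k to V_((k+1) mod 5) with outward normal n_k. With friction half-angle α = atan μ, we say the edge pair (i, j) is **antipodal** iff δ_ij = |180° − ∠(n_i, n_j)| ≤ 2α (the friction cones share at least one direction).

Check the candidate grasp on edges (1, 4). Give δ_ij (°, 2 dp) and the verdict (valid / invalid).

α = atan 0.35 = 19.29°;  2α = 38.58°
edge 1: e_1 = (+0.52, -2.84);  n_1 = (-0.9836, -0.1801)
edge 4: e_4 = (-1.13, +1.20);  n_4 = (+0.7280, +0.6856)
∠(n_1, n_4) = 147.10°
δ = |180° − 147.10°| = 32.90°
32.90° ≤ 2α = 38.58°  →  valid

δ = 32.90°, valid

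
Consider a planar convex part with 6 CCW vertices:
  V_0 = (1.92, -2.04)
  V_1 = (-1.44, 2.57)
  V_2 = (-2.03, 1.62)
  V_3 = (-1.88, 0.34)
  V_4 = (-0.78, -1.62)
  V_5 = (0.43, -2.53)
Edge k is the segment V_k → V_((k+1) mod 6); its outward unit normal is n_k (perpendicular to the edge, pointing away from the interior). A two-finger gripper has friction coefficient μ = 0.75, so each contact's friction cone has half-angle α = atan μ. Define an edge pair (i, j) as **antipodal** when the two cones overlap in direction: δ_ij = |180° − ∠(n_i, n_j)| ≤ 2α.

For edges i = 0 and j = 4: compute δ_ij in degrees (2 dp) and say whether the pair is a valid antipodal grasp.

α = atan 0.75 = 36.87°;  2α = 73.74°
edge 0: e_0 = (-3.36, +4.61);  n_0 = (+0.8081, +0.5890)
edge 4: e_4 = (+1.21, -0.91);  n_4 = (-0.6011, -0.7992)
∠(n_0, n_4) = 163.03°
δ = |180° − 163.03°| = 16.97°
16.97° ≤ 2α = 73.74°  →  valid

δ = 16.97°, valid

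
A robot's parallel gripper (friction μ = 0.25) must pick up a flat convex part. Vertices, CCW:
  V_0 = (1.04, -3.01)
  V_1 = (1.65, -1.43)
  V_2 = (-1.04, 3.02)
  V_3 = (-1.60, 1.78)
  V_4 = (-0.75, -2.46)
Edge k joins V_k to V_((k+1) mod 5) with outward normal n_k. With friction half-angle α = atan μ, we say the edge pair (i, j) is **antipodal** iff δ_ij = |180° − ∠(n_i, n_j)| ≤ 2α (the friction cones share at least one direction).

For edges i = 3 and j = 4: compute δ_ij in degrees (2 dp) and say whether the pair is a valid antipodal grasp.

α = atan 0.25 = 14.04°;  2α = 28.07°
edge 3: e_3 = (+0.85, -4.24);  n_3 = (-0.9805, -0.1966)
edge 4: e_4 = (+1.79, -0.55);  n_4 = (-0.2937, -0.9559)
∠(n_3, n_4) = 61.58°
δ = |180° − 61.58°| = 118.42°
118.42° > 2α = 28.07°  →  invalid

δ = 118.42°, invalid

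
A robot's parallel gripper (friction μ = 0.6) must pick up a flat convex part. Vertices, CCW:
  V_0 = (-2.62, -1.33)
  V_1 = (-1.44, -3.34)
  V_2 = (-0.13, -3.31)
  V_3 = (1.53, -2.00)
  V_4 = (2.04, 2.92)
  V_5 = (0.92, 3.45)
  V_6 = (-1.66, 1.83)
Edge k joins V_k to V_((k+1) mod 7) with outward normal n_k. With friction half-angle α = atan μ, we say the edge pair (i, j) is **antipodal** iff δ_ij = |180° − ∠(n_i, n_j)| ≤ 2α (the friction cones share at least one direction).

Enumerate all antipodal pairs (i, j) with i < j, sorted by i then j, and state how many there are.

count = 8; pairs: (0,3), (0,4), (1,4), (1,5), (2,5), (2,6), (3,5), (3,6)

α = atan 0.6 = 30.96°;  2α = 61.93°
n_0 = (-0.8624, -0.5063)
n_1 = (+0.0229, -0.9997)
n_2 = (+0.6195, -0.7850)
n_3 = (+0.9947, -0.1031)
n_4 = (+0.4277, +0.9039)
n_5 = (-0.5318, +0.8469)
n_6 = (-0.9568, +0.2907)
  (0,1): δ = 119.10°  ·
  (0,2): δ = 82.14°  ·
  (0,3): δ = 36.33°  ✓
  (0,4): δ = 34.26°  ✓
  (0,5): δ = 91.71°  ·
  (0,6): δ = 132.69°  ·
  (1,2): δ = 143.03°  ·
  (1,3): δ = 97.23°  ·
  (1,4): δ = 26.64°  ✓
  (1,5): δ = 30.81°  ✓
  (1,6): δ = 71.79°  ·
  (2,3): δ = 134.20°  ·
  (2,4): δ = 63.60°  ·
  (2,5): δ = 6.15°  ✓
  (2,6): δ = 34.82°  ✓
  (3,4): δ = 109.41°  ·
  (3,5): δ = 51.96°  ✓
  (3,6): δ = 10.98°  ✓
  (4,5): δ = 122.55°  ·
  (4,6): δ = 81.57°  ·
  (5,6): δ = 139.02°  ·
antipodal pairs: 8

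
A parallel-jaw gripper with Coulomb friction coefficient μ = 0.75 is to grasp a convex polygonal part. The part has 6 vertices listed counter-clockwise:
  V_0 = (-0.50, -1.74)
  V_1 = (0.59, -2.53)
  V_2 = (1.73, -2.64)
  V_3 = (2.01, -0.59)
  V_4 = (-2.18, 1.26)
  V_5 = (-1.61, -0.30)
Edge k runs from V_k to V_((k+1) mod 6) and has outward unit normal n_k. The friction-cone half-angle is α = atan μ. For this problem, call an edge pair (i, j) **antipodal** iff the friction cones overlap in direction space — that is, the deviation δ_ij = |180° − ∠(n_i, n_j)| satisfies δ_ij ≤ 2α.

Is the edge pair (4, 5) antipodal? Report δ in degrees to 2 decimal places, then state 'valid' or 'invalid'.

δ = 162.45°, invalid

α = atan 0.75 = 36.87°;  2α = 73.74°
edge 4: e_4 = (+0.57, -1.56);  n_4 = (-0.9393, -0.3432)
edge 5: e_5 = (+1.11, -1.44);  n_5 = (-0.7920, -0.6105)
∠(n_4, n_5) = 17.55°
δ = |180° − 17.55°| = 162.45°
162.45° > 2α = 73.74°  →  invalid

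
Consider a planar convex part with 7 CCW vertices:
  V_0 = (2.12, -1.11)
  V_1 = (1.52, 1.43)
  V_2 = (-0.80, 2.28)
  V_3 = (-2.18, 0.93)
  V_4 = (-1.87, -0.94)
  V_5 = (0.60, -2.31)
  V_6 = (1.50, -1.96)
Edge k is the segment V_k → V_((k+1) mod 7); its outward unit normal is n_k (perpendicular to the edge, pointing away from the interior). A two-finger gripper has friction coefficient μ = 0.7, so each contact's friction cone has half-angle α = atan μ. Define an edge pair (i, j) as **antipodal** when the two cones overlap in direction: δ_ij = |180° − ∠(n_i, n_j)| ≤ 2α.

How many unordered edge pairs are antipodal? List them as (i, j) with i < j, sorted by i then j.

count = 9; pairs: (0,2), (0,3), (0,4), (1,3), (1,4), (1,5), (2,5), (2,6), (3,6)

α = atan 0.7 = 34.99°;  2α = 69.98°
n_0 = (+0.9732, +0.2299)
n_1 = (+0.3440, +0.9390)
n_2 = (-0.6993, +0.7148)
n_3 = (-0.9865, -0.1635)
n_4 = (-0.4850, -0.8745)
n_5 = (+0.3624, -0.9320)
n_6 = (+0.8079, -0.5893)
  (0,1): δ = 123.41°  ·
  (0,2): δ = 58.92°  ✓
  (0,3): δ = 3.88°  ✓
  (0,4): δ = 47.69°  ✓
  (0,5): δ = 97.96°  ·
  (0,6): δ = 130.60°  ·
  (1,2): δ = 115.51°  ·
  (1,3): δ = 60.47°  ✓
  (1,4): δ = 8.89°  ✓
  (1,5): δ = 41.37°  ✓
  (1,6): δ = 74.01°  ·
  (2,3): δ = 124.96°  ·
  (2,4): δ = 73.39°  ·
  (2,5): δ = 23.12°  ✓
  (2,6): δ = 9.52°  ✓
  (3,4): δ = 128.43°  ·
  (3,5): δ = 78.16°  ·
  (3,6): δ = 45.52°  ✓
  (4,5): δ = 129.73°  ·
  (4,6): δ = 97.09°  ·
  (5,6): δ = 147.36°  ·
antipodal pairs: 9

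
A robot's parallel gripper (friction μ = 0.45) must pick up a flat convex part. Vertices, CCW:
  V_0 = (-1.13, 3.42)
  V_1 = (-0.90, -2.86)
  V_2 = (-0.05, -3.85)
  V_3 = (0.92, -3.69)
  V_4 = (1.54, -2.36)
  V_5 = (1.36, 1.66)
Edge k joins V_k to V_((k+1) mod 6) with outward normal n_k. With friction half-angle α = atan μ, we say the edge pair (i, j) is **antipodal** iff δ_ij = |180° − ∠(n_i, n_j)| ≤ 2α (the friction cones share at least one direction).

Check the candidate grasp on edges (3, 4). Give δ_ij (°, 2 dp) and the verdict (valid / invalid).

δ = 152.44°, invalid

α = atan 0.45 = 24.23°;  2α = 48.46°
edge 3: e_3 = (+0.62, +1.33);  n_3 = (+0.9064, -0.4225)
edge 4: e_4 = (-0.18, +4.02);  n_4 = (+0.9990, +0.0447)
∠(n_3, n_4) = 27.56°
δ = |180° − 27.56°| = 152.44°
152.44° > 2α = 48.46°  →  invalid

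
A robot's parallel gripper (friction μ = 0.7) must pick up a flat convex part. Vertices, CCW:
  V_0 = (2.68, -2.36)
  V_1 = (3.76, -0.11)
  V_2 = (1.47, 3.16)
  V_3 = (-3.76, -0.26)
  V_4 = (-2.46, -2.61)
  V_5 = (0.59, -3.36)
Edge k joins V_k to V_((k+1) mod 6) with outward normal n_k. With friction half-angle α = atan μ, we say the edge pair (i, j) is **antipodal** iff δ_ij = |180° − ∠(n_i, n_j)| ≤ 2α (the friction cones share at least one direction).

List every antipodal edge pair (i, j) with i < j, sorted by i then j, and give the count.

count = 6; pairs: (0,2), (0,3), (1,3), (1,4), (2,4), (2,5)

α = atan 0.7 = 34.99°;  2α = 69.98°
n_0 = (+0.9015, -0.4327)
n_1 = (+0.8191, +0.5736)
n_2 = (-0.5473, +0.8369)
n_3 = (-0.8750, -0.4841)
n_4 = (-0.2388, -0.9711)
n_5 = (+0.4316, -0.9021)
  (0,1): δ = 119.36°  ·
  (0,2): δ = 31.18°  ✓
  (0,3): δ = 54.59°  ✓
  (0,4): δ = 101.83°  ·
  (0,5): δ = 141.21°  ·
  (1,2): δ = 91.82°  ·
  (1,3): δ = 6.05°  ✓
  (1,4): δ = 41.18°  ✓
  (1,5): δ = 80.57°  ·
  (2,3): δ = 94.23°  ·
  (2,4): δ = 47.00°  ✓
  (2,5): δ = 7.61°  ✓
  (3,4): δ = 132.77°  ·
  (3,5): δ = 93.38°  ·
  (4,5): δ = 140.62°  ·
antipodal pairs: 6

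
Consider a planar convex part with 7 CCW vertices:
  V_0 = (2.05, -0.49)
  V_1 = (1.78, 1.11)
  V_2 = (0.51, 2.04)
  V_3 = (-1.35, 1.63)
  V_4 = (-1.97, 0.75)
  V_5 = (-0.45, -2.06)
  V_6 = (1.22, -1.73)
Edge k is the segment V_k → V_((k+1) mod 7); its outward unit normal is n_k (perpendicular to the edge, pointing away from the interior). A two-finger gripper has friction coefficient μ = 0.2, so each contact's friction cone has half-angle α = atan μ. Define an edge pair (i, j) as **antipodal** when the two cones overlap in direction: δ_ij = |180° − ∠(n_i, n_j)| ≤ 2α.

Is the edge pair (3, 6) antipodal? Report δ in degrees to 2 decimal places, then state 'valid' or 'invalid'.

δ = 1.37°, valid

α = atan 0.2 = 11.31°;  2α = 22.62°
edge 3: e_3 = (-0.62, -0.88);  n_3 = (-0.8175, +0.5760)
edge 6: e_6 = (+0.83, +1.24);  n_6 = (+0.8310, -0.5562)
∠(n_3, n_6) = 178.63°
δ = |180° − 178.63°| = 1.37°
1.37° ≤ 2α = 22.62°  →  valid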